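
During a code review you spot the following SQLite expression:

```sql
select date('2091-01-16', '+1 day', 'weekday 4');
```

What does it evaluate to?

2091-01-18

Advancing 1 more day within January lands on 2091-01-17.
`weekday 4` advances to the next Thursday; 2091-01-17 is a Wednesday, so it moves forward to 2091-01-18.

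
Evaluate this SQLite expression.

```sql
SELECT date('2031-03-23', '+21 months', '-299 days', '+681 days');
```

2034-01-09

Adding +21 months to 2031-03-23 gives 2032-12-23.
Applying '-299 days' to 2032-12-23: counting 299 days back gives 2032-02-28.
Applying '+681 days' to 2032-02-28: counting 681 days forward gives 2034-01-09.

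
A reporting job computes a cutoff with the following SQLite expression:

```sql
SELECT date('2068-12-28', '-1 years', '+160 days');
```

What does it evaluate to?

Adding -1 year to 2068-12-28 gives 2067-12-28.
Applying '+160 days' to 2067-12-28: counting 160 days forward gives 2068-06-05.

2068-06-05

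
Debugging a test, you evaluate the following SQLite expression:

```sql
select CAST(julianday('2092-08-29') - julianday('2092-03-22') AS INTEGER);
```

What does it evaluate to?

9 days remain in March 2092 after the 22nd (31 − 22).
April 2092: 30 days.
May 2092: 31 days.
June 2092: 30 days.
July 2092: 31 days.
Then 29 days into August 2092.
Total: 9 + 30 + 31 + 30 + 31 + 29 = 160.

160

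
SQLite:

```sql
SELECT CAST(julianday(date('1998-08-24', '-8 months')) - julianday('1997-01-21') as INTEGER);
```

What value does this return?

337

Adding -8 months to 1998-08-24 gives 1997-12-24.
10 days remain in January 1997 after the 21st (31 − 21).
Full months from February 1997 through November 1997 contribute their day counts.
Then 24 days into December 1997.
Total: 10 + 28 + 31 + 30 + 31 + 30 + 31 + 31 + 30 + 31 + 30 + 24 = 337.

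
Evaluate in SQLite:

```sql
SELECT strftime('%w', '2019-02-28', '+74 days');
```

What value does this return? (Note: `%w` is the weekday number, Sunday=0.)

1

First apply '+74 days': 2019-02-28 → 2019-05-13.
2019-05-13 is a Monday; with Sunday=0 that is 1.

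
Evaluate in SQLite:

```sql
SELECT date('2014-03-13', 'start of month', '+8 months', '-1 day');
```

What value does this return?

2014-10-31

`start of month` rewinds 2014-03-13 to 2014-03-01.
Adding +8 months to 2014-03-01 gives 2014-11-01.
Going back 1 day from 2014-11-01 reaches 2014-10-31 (last day of October, 31 days).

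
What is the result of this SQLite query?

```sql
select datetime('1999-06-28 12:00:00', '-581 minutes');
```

1999-06-28 02:19:00

581 minutes = 9h 41m; -581 minutes from 1999-06-28 12:00:00 is 1999-06-28 02:19:00.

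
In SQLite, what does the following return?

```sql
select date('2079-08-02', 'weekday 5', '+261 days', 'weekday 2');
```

2080-04-23

`weekday 5` advances to the next Friday; 2079-08-02 is a Wednesday, so it moves forward to 2079-08-04.
Applying '+261 days' to 2079-08-04: counting 261 days forward gives 2080-04-21.
`weekday 2` advances to the next Tuesday; 2080-04-21 is a Sunday, so it moves forward to 2080-04-23.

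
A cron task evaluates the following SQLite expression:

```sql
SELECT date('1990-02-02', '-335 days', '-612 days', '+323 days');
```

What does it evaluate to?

1988-05-19

Applying '-335 days' to 1990-02-02: counting 335 days back gives 1989-03-04.
Applying '-612 days' to 1989-03-04: counting 612 days back gives 1987-07-01.
Applying '+323 days' to 1987-07-01: counting 323 days forward gives 1988-05-19.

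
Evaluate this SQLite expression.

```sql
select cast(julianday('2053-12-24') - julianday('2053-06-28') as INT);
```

179

2 days remain in June 2053 after the 28th (30 − 28).
July 2053: 31 days.
August 2053: 31 days.
September 2053: 30 days.
October 2053: 31 days.
November 2053: 30 days.
Then 24 days into December 2053.
Total: 2 + 31 + 31 + 30 + 31 + 30 + 24 = 179.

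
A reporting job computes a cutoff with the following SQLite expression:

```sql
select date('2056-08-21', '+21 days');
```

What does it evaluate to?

August 2056 has 31 days; 10 remain after the 21st, so 11 days reach 2056-09-01.
Advancing 10 more days within September lands on 2056-09-11.

2056-09-11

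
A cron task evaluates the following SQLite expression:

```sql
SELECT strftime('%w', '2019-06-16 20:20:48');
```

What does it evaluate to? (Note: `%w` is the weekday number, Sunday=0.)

0

2019-06-16 is a Sunday; with Sunday=0 that is 0.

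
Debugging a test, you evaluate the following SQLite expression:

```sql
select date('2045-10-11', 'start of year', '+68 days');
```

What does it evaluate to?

2045-03-10

`start of year` rewinds 2045-10-11 to 2045-01-01.
Applying '+68 days' to 2045-01-01: counting 68 days forward gives 2045-03-10.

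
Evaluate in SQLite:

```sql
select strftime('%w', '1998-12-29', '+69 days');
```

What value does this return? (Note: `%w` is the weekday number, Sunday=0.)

First apply '+69 days': 1998-12-29 → 1999-03-08.
1999-03-08 is a Monday; with Sunday=0 that is 1.

1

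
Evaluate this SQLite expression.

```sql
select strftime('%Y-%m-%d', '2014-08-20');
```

`%Y-%m-%d` extracts the ISO date: 2014-08-20.

2014-08-20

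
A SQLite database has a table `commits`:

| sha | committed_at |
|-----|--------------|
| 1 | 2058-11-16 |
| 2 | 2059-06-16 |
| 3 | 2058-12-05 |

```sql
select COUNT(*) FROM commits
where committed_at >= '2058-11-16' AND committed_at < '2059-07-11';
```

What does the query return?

3

Rows in [2058-11-16, 2059-07-11): 2058-11-16, 2059-06-16, 2058-12-05 → 3 rows.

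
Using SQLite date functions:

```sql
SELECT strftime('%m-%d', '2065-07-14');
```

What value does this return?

`%m-%d` extracts the month-day: 07-14.

07-14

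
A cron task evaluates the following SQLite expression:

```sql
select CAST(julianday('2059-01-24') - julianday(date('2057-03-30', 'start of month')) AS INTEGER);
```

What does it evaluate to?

694

`start of month` rewinds 2057-03-30 to 2057-03-01.
30 days remain in March 2057 after the 1st (31 − 1).
Full months from April 2057 through December 2058 contribute their day counts.
Then 24 days into January 2059.
Total: 30 + 30 + 31 + 30 + 31 + 31 + 30 + 31 + 30 + 31 + 31 + 28 + 31 + 30 + 31 + 30 + 31 + 31 + 30 + 31 + 30 + 31 + 24 = 694.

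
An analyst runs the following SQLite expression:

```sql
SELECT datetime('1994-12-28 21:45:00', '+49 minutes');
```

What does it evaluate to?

+49 minutes from 1994-12-28 21:45:00 is 1994-12-28 22:34:00.

1994-12-28 22:34:00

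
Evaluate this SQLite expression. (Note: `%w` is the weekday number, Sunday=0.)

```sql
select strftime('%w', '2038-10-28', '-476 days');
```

4

First apply '-476 days': 2038-10-28 → 2037-07-09.
2037-07-09 is a Thursday; with Sunday=0 that is 4.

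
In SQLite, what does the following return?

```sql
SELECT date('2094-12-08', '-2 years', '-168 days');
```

Adding -2 years to 2094-12-08 gives 2092-12-08.
Applying '-168 days' to 2092-12-08: counting 168 days back gives 2092-06-23.

2092-06-23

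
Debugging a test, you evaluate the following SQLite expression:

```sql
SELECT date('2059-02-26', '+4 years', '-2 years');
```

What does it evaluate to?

Adding +4 years to 2059-02-26 gives 2063-02-26.
Adding -2 years to 2063-02-26 gives 2061-02-26.

2061-02-26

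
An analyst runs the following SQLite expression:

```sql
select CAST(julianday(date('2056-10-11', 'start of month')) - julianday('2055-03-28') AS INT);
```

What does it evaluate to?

553

`start of month` rewinds 2056-10-11 to 2056-10-01.
3 days remain in March 2055 after the 28th (31 − 28).
Full months from April 2055 through September 2056 contribute their day counts.
Then 1 day into October 2056.
Total: 3 + 30 + 31 + 30 + 31 + 31 + 30 + 31 + 30 + 31 + 31 + 29 + 31 + 30 + 31 + 30 + 31 + 31 + 30 + 1 = 553.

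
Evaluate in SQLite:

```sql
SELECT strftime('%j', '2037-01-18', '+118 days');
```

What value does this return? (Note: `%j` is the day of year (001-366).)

First apply '+118 days': 2037-01-18 → 2037-05-16.
Day-of-year for 2037-05-16: days since 2037-01-01 inclusive = 136, zero-padded to 136.

136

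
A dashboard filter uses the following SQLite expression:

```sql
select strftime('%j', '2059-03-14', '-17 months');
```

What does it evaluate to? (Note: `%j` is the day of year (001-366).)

First apply '-17 months': 2059-03-14 → 2057-10-14.
Day-of-year for 2057-10-14: days since 2057-01-01 inclusive = 287, zero-padded to 287.

287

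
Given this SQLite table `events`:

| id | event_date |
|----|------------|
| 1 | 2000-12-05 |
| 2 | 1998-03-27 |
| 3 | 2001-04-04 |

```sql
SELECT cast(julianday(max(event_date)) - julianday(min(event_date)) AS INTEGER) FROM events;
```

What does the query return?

1104

MIN = 1998-03-27, MAX = 2001-04-04.
4 days remain in March 1998 after the 27th (31 − 27).
Full months from April 1998 through March 2001 contribute their day counts.
Then 4 days into April 2001.
Total: 4 + 30 + 31 + 30 + 31 + 31 + 30 + 31 + 30 + 31 + 31 + 28 + 31 + 30 + 31 + 30 + 31 + 31 + 30 + 31 + 30 + 31 + 31 + 29 + 31 + 30 + 31 + 30 + 31 + 31 + 30 + 31 + 30 + 31 + 31 + 28 + 31 + 4 = 1104.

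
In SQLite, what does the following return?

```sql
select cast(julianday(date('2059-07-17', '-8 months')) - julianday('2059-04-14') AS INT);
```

-148

Adding -8 months to 2059-07-17 gives 2058-11-17.
13 days remain in November 2058 after the 17th (30 − 17).
December 2058: 31 days.
January 2059: 31 days.
February 2059: 28 days.
March 2059: 31 days.
Then 14 days into April 2059.
Total: 13 + 31 + 31 + 28 + 31 + 14 = 148.
The subtraction is earlier − later, so the result is −148 → -148.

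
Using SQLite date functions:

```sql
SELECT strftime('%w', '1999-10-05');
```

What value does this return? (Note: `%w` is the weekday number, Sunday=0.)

1999-10-05 is a Tuesday; with Sunday=0 that is 2.

2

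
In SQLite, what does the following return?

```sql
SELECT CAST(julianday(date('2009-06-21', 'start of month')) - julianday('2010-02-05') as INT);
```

`start of month` rewinds 2009-06-21 to 2009-06-01.
29 days remain in June 2009 after the 1st (30 − 1).
Full months from July 2009 through January 2010 contribute their day counts.
Then 5 days into February 2010.
Total: 29 + 31 + 31 + 30 + 31 + 30 + 31 + 31 + 5 = 249.
The subtraction is earlier − later, so the result is −249 → -249.

-249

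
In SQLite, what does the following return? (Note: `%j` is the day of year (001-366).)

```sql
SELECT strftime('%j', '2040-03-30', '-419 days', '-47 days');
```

First apply '-419 days', '-47 days': 2040-03-30 → 2038-12-20.
Day-of-year for 2038-12-20: days since 2038-01-01 inclusive = 354, zero-padded to 354.

354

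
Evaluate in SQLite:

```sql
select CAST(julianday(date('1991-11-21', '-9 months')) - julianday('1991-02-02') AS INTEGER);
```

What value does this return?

19

Adding -9 months to 1991-11-21 gives 1991-02-21.
Both dates are in February 1991: 21 − 2 = 19.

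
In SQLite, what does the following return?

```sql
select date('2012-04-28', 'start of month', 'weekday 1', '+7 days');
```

2012-04-09

`start of month` rewinds 2012-04-28 to 2012-04-01.
`weekday 1` advances to the next Monday; 2012-04-01 is a Sunday, so it moves forward to 2012-04-02.
Advancing 7 more days within April lands on 2012-04-09.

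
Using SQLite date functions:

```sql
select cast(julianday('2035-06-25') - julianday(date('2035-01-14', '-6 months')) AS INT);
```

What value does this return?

Adding -6 months to 2035-01-14 gives 2034-07-14.
17 days remain in July 2034 after the 14th (31 − 14).
Full months from August 2034 through May 2035 contribute their day counts.
Then 25 days into June 2035.
Total: 17 + 31 + 30 + 31 + 30 + 31 + 31 + 28 + 31 + 30 + 31 + 25 = 346.

346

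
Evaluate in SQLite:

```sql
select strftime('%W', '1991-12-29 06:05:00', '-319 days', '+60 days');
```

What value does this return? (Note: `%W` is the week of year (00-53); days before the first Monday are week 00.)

14

First apply '-319 days', '+60 days': 1991-12-29 06:05:00 → 1991-04-14 06:05:00.
1991-04-14 is a Sunday. SQLite's %W counts Mondays since the year started; the result is 14.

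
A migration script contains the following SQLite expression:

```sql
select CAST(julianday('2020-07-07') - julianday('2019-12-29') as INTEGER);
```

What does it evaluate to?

2 days remain in December 2019 after the 29th (31 − 29).
Full months from January 2020 through June 2020 contribute their day counts.
Then 7 days into July 2020.
Total: 2 + 31 + 29 + 31 + 30 + 31 + 30 + 7 = 191.

191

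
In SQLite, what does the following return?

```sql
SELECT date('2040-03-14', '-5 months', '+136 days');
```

Adding -5 months to 2040-03-14 gives 2039-10-14.
Applying '+136 days' to 2039-10-14: counting 136 days forward gives 2040-02-27.

2040-02-27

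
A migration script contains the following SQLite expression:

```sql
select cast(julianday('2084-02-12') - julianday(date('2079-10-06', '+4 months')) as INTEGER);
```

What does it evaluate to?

Adding +4 months to 2079-10-06 gives 2080-02-06.
23 days remain in February 2080 after the 6th (29 − 6).
Full months from March 2080 through January 2084 contribute their day counts.
Then 12 days into February 2084.
Total: 23 + 31 + 30 + 31 + 30 + 31 + 31 + 30 + 31 + 30 + 31 + 31 + 28 + 31 + 30 + 31 + 30 + 31 + 31 + 30 + 31 + 30 + 31 + 31 + 28 + 31 + 30 + 31 + 30 + 31 + 31 + 30 + 31 + 30 + 31 + 31 + 28 + 31 + 30 + 31 + 30 + 31 + 31 + 30 + 31 + 30 + 31 + 31 + 12 = 1467.

1467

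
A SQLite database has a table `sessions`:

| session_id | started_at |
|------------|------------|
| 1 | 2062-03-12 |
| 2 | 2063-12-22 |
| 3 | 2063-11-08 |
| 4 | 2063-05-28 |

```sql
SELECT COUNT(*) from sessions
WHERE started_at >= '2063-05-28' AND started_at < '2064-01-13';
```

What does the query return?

Rows in [2063-05-28, 2064-01-13): 2063-12-22, 2063-11-08, 2063-05-28 → 3 rows.

3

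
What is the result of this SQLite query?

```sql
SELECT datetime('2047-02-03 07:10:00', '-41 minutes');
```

-41 minutes from 2047-02-03 07:10:00 is 2047-02-03 06:29:00.

2047-02-03 06:29:00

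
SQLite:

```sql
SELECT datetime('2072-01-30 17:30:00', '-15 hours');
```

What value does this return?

2072-01-30 02:30:00

-15 hours from 2072-01-30 17:30:00 is 2072-01-30 02:30:00.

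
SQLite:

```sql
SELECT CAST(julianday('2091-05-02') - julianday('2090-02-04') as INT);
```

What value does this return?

24 days remain in February 2090 after the 4th (28 − 4).
Full months from March 2090 through April 2091 contribute their day counts.
Then 2 days into May 2091.
Total: 24 + 31 + 30 + 31 + 30 + 31 + 31 + 30 + 31 + 30 + 31 + 31 + 28 + 31 + 30 + 2 = 452.

452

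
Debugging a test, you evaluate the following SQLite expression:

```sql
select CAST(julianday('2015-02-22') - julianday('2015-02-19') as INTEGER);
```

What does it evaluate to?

3

Both dates are in February 2015: 22 − 19 = 3.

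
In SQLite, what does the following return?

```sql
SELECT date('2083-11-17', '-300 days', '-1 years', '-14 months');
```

Applying '-300 days' to 2083-11-17: counting 300 days back gives 2083-01-21.
Adding -1 year to 2083-01-21 gives 2082-01-21.
Adding -14 months to 2082-01-21 gives 2080-11-21.

2080-11-21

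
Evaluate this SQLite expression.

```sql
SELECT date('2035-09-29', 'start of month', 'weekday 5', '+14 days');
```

`start of month` rewinds 2035-09-29 to 2035-09-01.
`weekday 5` advances to the next Friday; 2035-09-01 is a Saturday, so it moves forward to 2035-09-07.
Advancing 14 more days within September lands on 2035-09-21.

2035-09-21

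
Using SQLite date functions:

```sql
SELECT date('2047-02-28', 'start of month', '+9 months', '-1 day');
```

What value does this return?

2047-10-31

`start of month` rewinds 2047-02-28 to 2047-02-01.
Adding +9 months to 2047-02-01 gives 2047-11-01.
Going back 1 day from 2047-11-01 reaches 2047-10-31 (last day of October, 31 days).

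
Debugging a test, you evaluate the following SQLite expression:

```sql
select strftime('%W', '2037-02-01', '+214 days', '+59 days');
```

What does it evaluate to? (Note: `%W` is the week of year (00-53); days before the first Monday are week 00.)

First apply '+214 days', '+59 days': 2037-02-01 → 2037-11-01.
2037-11-01 is a Sunday. SQLite's %W counts Mondays since the year started; the result is 43.

43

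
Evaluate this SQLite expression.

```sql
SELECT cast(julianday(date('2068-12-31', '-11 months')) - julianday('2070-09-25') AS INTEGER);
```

Adding -11 months to 2068-12-31 gives 2068-01-31.
0 days remain in January 2068 after the 31st (31 − 31).
Full months from February 2068 through August 2070 contribute their day counts.
Then 25 days into September 2070.
Total: 0 + 29 + 31 + 30 + 31 + 30 + 31 + 31 + 30 + 31 + 30 + 31 + 31 + 28 + 31 + 30 + 31 + 30 + 31 + 31 + 30 + 31 + 30 + 31 + 31 + 28 + 31 + 30 + 31 + 30 + 31 + 31 + 25 = 968.
The subtraction is earlier − later, so the result is −968 → -968.

-968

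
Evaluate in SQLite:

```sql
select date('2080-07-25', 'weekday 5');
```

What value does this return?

`weekday 5` advances to the next Friday; 2080-07-25 is a Thursday, so it moves forward to 2080-07-26.

2080-07-26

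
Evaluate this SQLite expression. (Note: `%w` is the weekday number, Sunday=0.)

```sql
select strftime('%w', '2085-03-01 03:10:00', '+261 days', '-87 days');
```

First apply '+261 days', '-87 days': 2085-03-01 03:10:00 → 2085-08-22 03:10:00.
2085-08-22 is a Wednesday; with Sunday=0 that is 3.

3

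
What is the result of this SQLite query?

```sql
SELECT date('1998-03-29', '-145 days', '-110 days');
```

Applying '-145 days' to 1998-03-29: counting 145 days back gives 1997-11-04.
Applying '-110 days' to 1997-11-04: counting 110 days back gives 1997-07-17.

1997-07-17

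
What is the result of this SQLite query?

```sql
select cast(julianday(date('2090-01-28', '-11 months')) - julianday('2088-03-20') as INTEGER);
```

Adding -11 months to 2090-01-28 gives 2089-02-28.
11 days remain in March 2088 after the 20th (31 − 20).
Full months from April 2088 through January 2089 contribute their day counts.
Then 28 days into February 2089.
Total: 11 + 30 + 31 + 30 + 31 + 31 + 30 + 31 + 30 + 31 + 31 + 28 = 345.

345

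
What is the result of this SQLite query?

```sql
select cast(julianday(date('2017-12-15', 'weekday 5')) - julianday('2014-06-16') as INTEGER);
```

1278

`weekday 5` advances to the next Friday; 2017-12-15 is already a Friday, so it stays at 2017-12-15.
14 days remain in June 2014 after the 16th (30 − 16).
Full months from July 2014 through November 2017 contribute their day counts.
Then 15 days into December 2017.
Total: 14 + 31 + 31 + 30 + 31 + 30 + 31 + 31 + 28 + 31 + 30 + 31 + 30 + 31 + 31 + 30 + 31 + 30 + 31 + 31 + 29 + 31 + 30 + 31 + 30 + 31 + 31 + 30 + 31 + 30 + 31 + 31 + 28 + 31 + 30 + 31 + 30 + 31 + 31 + 30 + 31 + 30 + 15 = 1278.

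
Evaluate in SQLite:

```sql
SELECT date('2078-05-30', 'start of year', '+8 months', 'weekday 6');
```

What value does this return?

`start of year` rewinds 2078-05-30 to 2078-01-01.
Adding +8 months to 2078-01-01 gives 2078-09-01.
`weekday 6` advances to the next Saturday; 2078-09-01 is a Thursday, so it moves forward to 2078-09-03.

2078-09-03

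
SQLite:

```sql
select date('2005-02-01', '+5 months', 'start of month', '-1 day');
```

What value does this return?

Adding +5 months to 2005-02-01 gives 2005-07-01.
`start of month` rewinds 2005-07-01 to 2005-07-01.
Going back 1 day from 2005-07-01 reaches 2005-06-30 (last day of June, 30 days).

2005-06-30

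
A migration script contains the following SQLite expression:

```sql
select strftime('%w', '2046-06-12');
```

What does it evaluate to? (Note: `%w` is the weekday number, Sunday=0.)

2

2046-06-12 is a Tuesday; with Sunday=0 that is 2.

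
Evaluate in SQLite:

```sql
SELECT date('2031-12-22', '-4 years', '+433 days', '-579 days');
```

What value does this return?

Adding -4 years to 2031-12-22 gives 2027-12-22.
Applying '+433 days' to 2027-12-22: counting 433 days forward gives 2029-02-27.
Applying '-579 days' to 2029-02-27: counting 579 days back gives 2027-07-29.

2027-07-29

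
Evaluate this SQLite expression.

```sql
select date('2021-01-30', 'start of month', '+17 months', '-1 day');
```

2022-05-31

`start of month` rewinds 2021-01-30 to 2021-01-01.
Adding +17 months to 2021-01-01 gives 2022-06-01.
Going back 1 day from 2022-06-01 reaches 2022-05-31 (last day of May, 31 days).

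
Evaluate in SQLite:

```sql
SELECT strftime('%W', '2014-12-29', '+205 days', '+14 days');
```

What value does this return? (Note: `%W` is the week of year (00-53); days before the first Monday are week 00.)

31

First apply '+205 days', '+14 days': 2014-12-29 → 2015-08-05.
2015-08-05 is a Wednesday. SQLite's %W counts Mondays since the year started; the result is 31.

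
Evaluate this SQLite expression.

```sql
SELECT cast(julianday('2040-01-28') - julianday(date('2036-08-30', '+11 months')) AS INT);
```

912

Adding +11 months to 2036-08-30 gives 2037-07-30.
1 day remains in July 2037 after the 30th (31 − 30).
Full months from August 2037 through December 2039 contribute their day counts.
Then 28 days into January 2040.
Total: 1 + 31 + 30 + 31 + 30 + 31 + 31 + 28 + 31 + 30 + 31 + 30 + 31 + 31 + 30 + 31 + 30 + 31 + 31 + 28 + 31 + 30 + 31 + 30 + 31 + 31 + 30 + 31 + 30 + 31 + 28 = 912.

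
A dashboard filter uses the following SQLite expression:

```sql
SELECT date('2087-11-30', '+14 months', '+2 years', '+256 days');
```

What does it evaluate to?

2091-10-13

Adding +14 months to 2087-11-30 gives 2089-01-30.
Adding +2 years to 2089-01-30 gives 2091-01-30.
Applying '+256 days' to 2091-01-30: counting 256 days forward gives 2091-10-13.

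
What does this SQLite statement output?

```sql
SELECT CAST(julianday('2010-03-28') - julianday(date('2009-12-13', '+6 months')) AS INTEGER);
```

-77

Adding +6 months to 2009-12-13 gives 2010-06-13.
3 days remain in March 2010 after the 28th (31 − 28).
April 2010: 30 days.
May 2010: 31 days.
Then 13 days into June 2010.
Total: 3 + 30 + 31 + 13 = 77.
The subtraction is earlier − later, so the result is −77 → -77.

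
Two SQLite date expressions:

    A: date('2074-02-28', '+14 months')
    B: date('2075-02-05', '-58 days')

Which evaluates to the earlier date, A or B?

A = 2075-04-28.
B = 2074-12-09.
B is earlier.

B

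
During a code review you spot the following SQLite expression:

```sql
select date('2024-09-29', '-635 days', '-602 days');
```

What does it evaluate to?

Applying '-635 days' to 2024-09-29: counting 635 days back gives 2023-01-03.
Applying '-602 days' to 2023-01-03: counting 602 days back gives 2021-05-11.

2021-05-11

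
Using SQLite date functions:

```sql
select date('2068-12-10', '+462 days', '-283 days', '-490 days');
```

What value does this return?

Applying '+462 days' to 2068-12-10: counting 462 days forward gives 2070-03-17.
Applying '-283 days' to 2070-03-17: counting 283 days back gives 2069-06-07.
Applying '-490 days' to 2069-06-07: counting 490 days back gives 2068-02-03.

2068-02-03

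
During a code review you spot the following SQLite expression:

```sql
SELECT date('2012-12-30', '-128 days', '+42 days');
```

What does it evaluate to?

Applying '-128 days' to 2012-12-30: counting 128 days back gives 2012-08-24.
Applying '+42 days' to 2012-08-24: counting 42 days forward gives 2012-10-05.

2012-10-05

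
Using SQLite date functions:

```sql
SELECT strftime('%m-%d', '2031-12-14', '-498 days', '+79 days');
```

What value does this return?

First apply '-498 days', '+79 days': 2031-12-14 → 2030-10-21.
`%m-%d` extracts the month-day: 10-21.

10-21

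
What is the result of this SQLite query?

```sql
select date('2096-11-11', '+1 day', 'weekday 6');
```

2096-11-17

Advancing 1 more day within November lands on 2096-11-12.
`weekday 6` advances to the next Saturday; 2096-11-12 is a Monday, so it moves forward to 2096-11-17.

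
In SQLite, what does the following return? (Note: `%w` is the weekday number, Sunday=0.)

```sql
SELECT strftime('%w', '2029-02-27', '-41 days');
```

First apply '-41 days': 2029-02-27 → 2029-01-17.
2029-01-17 is a Wednesday; with Sunday=0 that is 3.

3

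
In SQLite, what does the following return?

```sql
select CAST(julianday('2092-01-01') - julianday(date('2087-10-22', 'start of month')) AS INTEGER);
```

`start of month` rewinds 2087-10-22 to 2087-10-01.
30 days remain in October 2087 after the 1st (31 − 1).
Full months from November 2087 through December 2091 contribute their day counts.
Then 1 day into January 2092.
Total: 30 + 30 + 31 + 31 + 29 + 31 + 30 + 31 + 30 + 31 + 31 + 30 + 31 + 30 + 31 + 31 + 28 + 31 + 30 + 31 + 30 + 31 + 31 + 30 + 31 + 30 + 31 + 31 + 28 + 31 + 30 + 31 + 30 + 31 + 31 + 30 + 31 + 30 + 31 + 31 + 28 + 31 + 30 + 31 + 30 + 31 + 31 + 30 + 31 + 30 + 31 + 1 = 1553.

1553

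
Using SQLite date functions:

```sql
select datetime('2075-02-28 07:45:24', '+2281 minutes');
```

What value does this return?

2281 minutes = 38h 1m; +2281 minutes from 2075-02-28 07:45:24 is 2075-03-01 21:46:24 (crosses midnight).

2075-03-01 21:46:24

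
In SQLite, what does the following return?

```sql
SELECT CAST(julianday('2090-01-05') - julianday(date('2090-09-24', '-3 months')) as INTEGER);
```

-170

Adding -3 months to 2090-09-24 gives 2090-06-24.
26 days remain in January 2090 after the 5th (31 − 5).
February 2090: 28 days.
March 2090: 31 days.
April 2090: 30 days.
May 2090: 31 days.
Then 24 days into June 2090.
Total: 26 + 28 + 31 + 30 + 31 + 24 = 170.
The subtraction is earlier − later, so the result is −170 → -170.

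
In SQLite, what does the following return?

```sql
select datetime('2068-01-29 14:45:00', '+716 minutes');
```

716 minutes = 11h 56m; +716 minutes from 2068-01-29 14:45:00 is 2068-01-30 02:41:00 (crosses midnight).

2068-01-30 02:41:00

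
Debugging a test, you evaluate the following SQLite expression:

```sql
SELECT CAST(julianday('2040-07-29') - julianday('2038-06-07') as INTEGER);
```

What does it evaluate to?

23 days remain in June 2038 after the 7th (30 − 7).
Full months from July 2038 through June 2040 contribute their day counts.
Then 29 days into July 2040.
Total: 23 + 31 + 31 + 30 + 31 + 30 + 31 + 31 + 28 + 31 + 30 + 31 + 30 + 31 + 31 + 30 + 31 + 30 + 31 + 31 + 29 + 31 + 30 + 31 + 30 + 29 = 783.

783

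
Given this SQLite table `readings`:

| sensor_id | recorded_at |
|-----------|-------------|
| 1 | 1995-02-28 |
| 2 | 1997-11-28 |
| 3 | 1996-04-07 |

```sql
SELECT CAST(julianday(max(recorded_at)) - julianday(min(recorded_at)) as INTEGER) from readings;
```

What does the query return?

1004

MIN = 1995-02-28, MAX = 1997-11-28.
0 days remain in February 1995 after the 28th (28 − 28).
Full months from March 1995 through October 1997 contribute their day counts.
Then 28 days into November 1997.
Total: 0 + 31 + 30 + 31 + 30 + 31 + 31 + 30 + 31 + 30 + 31 + 31 + 29 + 31 + 30 + 31 + 30 + 31 + 31 + 30 + 31 + 30 + 31 + 31 + 28 + 31 + 30 + 31 + 30 + 31 + 31 + 30 + 31 + 28 = 1004.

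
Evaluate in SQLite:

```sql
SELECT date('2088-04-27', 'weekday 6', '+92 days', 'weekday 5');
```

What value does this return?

2088-08-06

`weekday 6` advances to the next Saturday; 2088-04-27 is a Tuesday, so it moves forward to 2088-05-01.
Applying '+92 days' to 2088-05-01: counting 92 days forward gives 2088-08-01.
`weekday 5` advances to the next Friday; 2088-08-01 is a Sunday, so it moves forward to 2088-08-06.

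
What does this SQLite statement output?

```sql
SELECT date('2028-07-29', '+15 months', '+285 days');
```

Adding +15 months to 2028-07-29 gives 2029-10-29.
Applying '+285 days' to 2029-10-29: counting 285 days forward gives 2030-08-10.

2030-08-10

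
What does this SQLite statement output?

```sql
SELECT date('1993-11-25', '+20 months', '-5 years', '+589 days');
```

Adding +20 months to 1993-11-25 gives 1995-07-25.
Adding -5 years to 1995-07-25 gives 1990-07-25.
Applying '+589 days' to 1990-07-25: counting 589 days forward gives 1992-03-05.

1992-03-05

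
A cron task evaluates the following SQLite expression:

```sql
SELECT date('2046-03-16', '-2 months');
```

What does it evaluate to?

Adding -2 months to 2046-03-16 gives 2046-01-16.

2046-01-16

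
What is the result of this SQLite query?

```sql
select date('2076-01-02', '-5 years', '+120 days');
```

Adding -5 years to 2076-01-02 gives 2071-01-02.
Applying '+120 days' to 2071-01-02: counting 120 days forward gives 2071-05-02.

2071-05-02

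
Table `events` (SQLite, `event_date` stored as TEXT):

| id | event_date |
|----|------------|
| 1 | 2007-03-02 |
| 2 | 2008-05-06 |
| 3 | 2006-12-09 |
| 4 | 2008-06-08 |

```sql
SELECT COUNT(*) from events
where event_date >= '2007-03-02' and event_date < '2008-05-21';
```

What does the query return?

Rows in [2007-03-02, 2008-05-21): 2007-03-02, 2008-05-06 → 2 rows.

2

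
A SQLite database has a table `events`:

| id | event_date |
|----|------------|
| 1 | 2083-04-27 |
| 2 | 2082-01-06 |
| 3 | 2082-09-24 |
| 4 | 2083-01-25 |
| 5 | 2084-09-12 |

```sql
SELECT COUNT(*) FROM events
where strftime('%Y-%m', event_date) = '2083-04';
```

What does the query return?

1

Rows with year-month 2083-04: 2083-04-27 → 1.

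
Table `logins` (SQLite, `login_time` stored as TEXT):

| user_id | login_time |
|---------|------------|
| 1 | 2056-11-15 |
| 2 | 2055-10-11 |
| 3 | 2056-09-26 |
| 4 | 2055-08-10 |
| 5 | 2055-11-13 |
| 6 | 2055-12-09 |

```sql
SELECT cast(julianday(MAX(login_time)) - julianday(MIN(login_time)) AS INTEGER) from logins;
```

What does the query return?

463

MIN = 2055-08-10, MAX = 2056-11-15.
21 days remain in August 2055 after the 10th (31 − 10).
Full months from September 2055 through October 2056 contribute their day counts.
Then 15 days into November 2056.
Total: 21 + 30 + 31 + 30 + 31 + 31 + 29 + 31 + 30 + 31 + 30 + 31 + 31 + 30 + 31 + 15 = 463.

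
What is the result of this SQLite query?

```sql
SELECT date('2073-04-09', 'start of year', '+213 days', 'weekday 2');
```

`start of year` rewinds 2073-04-09 to 2073-01-01.
Applying '+213 days' to 2073-01-01: counting 213 days forward gives 2073-08-02.
`weekday 2` advances to the next Tuesday; 2073-08-02 is a Wednesday, so it moves forward to 2073-08-08.

2073-08-08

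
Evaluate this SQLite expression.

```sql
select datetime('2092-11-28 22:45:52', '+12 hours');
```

2092-11-29 10:45:52

+12 hours from 2092-11-28 22:45:52 is 2092-11-29 10:45:52 (crosses midnight).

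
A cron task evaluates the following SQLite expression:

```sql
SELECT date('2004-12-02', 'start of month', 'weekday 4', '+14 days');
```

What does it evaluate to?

`start of month` rewinds 2004-12-02 to 2004-12-01.
`weekday 4` advances to the next Thursday; 2004-12-01 is a Wednesday, so it moves forward to 2004-12-02.
Advancing 14 more days within December lands on 2004-12-16.

2004-12-16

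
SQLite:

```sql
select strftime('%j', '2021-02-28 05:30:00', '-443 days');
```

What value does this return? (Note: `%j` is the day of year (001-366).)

347

First apply '-443 days': 2021-02-28 05:30:00 → 2019-12-13 05:30:00.
Day-of-year for 2019-12-13: days since 2019-01-01 inclusive = 347, zero-padded to 347.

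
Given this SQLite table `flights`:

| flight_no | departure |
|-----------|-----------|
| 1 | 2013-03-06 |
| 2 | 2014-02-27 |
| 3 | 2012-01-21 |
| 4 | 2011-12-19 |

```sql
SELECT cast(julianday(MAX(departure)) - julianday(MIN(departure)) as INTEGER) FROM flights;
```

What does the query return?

801

MIN = 2011-12-19, MAX = 2014-02-27.
12 days remain in December 2011 after the 19th (31 − 19).
Full months from January 2012 through January 2014 contribute their day counts.
Then 27 days into February 2014.
Total: 12 + 31 + 29 + 31 + 30 + 31 + 30 + 31 + 31 + 30 + 31 + 30 + 31 + 31 + 28 + 31 + 30 + 31 + 30 + 31 + 31 + 30 + 31 + 30 + 31 + 31 + 27 = 801.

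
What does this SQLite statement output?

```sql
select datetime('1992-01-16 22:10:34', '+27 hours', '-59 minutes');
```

1992-01-18 00:11:34

+27 hours from 1992-01-16 22:10:34 is 1992-01-18 01:10:34 (crosses midnight).
-59 minutes from 1992-01-18 01:10:34 is 1992-01-18 00:11:34.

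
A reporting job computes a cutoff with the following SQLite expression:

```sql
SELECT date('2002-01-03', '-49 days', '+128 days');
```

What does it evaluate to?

2002-03-23

Applying '-49 days' to 2002-01-03: counting 49 days back gives 2001-11-15.
Applying '+128 days' to 2001-11-15: counting 128 days forward gives 2002-03-23.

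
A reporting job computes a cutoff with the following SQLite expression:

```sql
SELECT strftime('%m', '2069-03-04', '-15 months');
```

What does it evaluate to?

12

First apply '-15 months': 2069-03-04 → 2067-12-04.
`%m` extracts the 2-digit month (01-12): 12.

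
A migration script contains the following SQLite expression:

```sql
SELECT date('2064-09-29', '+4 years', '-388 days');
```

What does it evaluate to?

Adding +4 years to 2064-09-29 gives 2068-09-29.
Applying '-388 days' to 2068-09-29: counting 388 days back gives 2067-09-07.

2067-09-07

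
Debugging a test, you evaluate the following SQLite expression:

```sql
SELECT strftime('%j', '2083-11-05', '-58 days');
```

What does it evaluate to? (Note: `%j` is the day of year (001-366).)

251

First apply '-58 days': 2083-11-05 → 2083-09-08.
Day-of-year for 2083-09-08: days since 2083-01-01 inclusive = 251, zero-padded to 251.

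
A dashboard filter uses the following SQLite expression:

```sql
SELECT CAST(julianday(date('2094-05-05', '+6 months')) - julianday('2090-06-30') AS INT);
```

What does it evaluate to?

1589

Adding +6 months to 2094-05-05 gives 2094-11-05.
0 days remain in June 2090 after the 30th (30 − 30).
Full months from July 2090 through October 2094 contribute their day counts.
Then 5 days into November 2094.
Total: 0 + 31 + 31 + 30 + 31 + 30 + 31 + 31 + 28 + 31 + 30 + 31 + 30 + 31 + 31 + 30 + 31 + 30 + 31 + 31 + 29 + 31 + 30 + 31 + 30 + 31 + 31 + 30 + 31 + 30 + 31 + 31 + 28 + 31 + 30 + 31 + 30 + 31 + 31 + 30 + 31 + 30 + 31 + 31 + 28 + 31 + 30 + 31 + 30 + 31 + 31 + 30 + 31 + 5 = 1589.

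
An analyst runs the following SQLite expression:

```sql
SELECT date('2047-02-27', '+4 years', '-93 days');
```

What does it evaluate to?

Adding +4 years to 2047-02-27 gives 2051-02-27.
Applying '-93 days' to 2051-02-27: counting 93 days back gives 2050-11-26.

2050-11-26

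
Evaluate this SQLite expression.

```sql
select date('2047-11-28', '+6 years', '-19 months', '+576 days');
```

2053-11-25

Adding +6 years to 2047-11-28 gives 2053-11-28.
Adding -19 months to 2053-11-28 gives 2052-04-28.
Applying '+576 days' to 2052-04-28: counting 576 days forward gives 2053-11-25.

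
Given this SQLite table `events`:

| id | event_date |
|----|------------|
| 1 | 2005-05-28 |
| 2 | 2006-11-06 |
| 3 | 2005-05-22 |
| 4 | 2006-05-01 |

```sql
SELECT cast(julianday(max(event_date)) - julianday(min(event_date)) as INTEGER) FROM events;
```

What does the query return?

MIN = 2005-05-22, MAX = 2006-11-06.
9 days remain in May 2005 after the 22nd (31 − 22).
Full months from June 2005 through October 2006 contribute their day counts.
Then 6 days into November 2006.
Total: 9 + 30 + 31 + 31 + 30 + 31 + 30 + 31 + 31 + 28 + 31 + 30 + 31 + 30 + 31 + 31 + 30 + 31 + 6 = 533.

533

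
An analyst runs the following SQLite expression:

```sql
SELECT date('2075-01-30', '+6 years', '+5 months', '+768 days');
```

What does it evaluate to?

Adding +6 years to 2075-01-30 gives 2081-01-30.
Adding +5 months to 2081-01-30 gives 2081-06-30.
Applying '+768 days' to 2081-06-30: counting 768 days forward gives 2083-08-07.

2083-08-07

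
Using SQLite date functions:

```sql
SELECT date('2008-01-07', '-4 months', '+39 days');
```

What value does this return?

2007-10-16

Adding -4 months to 2008-01-07 gives 2007-09-07.
September 2007 has 30 days; 23 remain after the 7th, so 24 days reach 2007-10-01.
Advancing 15 more days within October lands on 2007-10-16.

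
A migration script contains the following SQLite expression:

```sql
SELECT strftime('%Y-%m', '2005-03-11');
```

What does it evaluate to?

`%Y-%m` extracts the year-month: 2005-03.

2005-03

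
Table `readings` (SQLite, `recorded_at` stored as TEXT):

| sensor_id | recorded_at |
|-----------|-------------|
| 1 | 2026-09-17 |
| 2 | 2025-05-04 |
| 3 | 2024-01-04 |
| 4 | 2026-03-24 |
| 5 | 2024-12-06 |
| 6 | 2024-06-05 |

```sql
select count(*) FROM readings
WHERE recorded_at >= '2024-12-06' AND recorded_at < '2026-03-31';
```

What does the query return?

3

Rows in [2024-12-06, 2026-03-31): 2025-05-04, 2026-03-24, 2024-12-06 → 3 rows.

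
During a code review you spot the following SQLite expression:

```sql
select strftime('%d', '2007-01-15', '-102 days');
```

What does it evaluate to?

First apply '-102 days': 2007-01-15 → 2006-10-05.
`%d` extracts the 2-digit day of month: 05.

05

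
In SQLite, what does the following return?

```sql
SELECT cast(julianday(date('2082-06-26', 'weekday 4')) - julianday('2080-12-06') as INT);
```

`weekday 4` advances to the next Thursday; 2082-06-26 is a Friday, so it moves forward to 2082-07-02.
25 days remain in December 2080 after the 6th (31 − 6).
Full months from January 2081 through June 2082 contribute their day counts.
Then 2 days into July 2082.
Total: 25 + 31 + 28 + 31 + 30 + 31 + 30 + 31 + 31 + 30 + 31 + 30 + 31 + 31 + 28 + 31 + 30 + 31 + 30 + 2 = 573.

573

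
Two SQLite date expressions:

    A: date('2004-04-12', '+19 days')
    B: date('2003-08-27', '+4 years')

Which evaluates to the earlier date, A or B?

A = 2004-05-01.
B = 2007-08-27.
A is earlier.

A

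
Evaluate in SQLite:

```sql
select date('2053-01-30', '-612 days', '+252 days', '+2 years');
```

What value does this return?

Applying '-612 days' to 2053-01-30: counting 612 days back gives 2051-05-29.
Applying '+252 days' to 2051-05-29: counting 252 days forward gives 2052-02-05.
Adding +2 years to 2052-02-05 gives 2054-02-05.

2054-02-05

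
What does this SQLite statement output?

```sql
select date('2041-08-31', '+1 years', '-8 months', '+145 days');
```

2042-05-25

Adding +1 year to 2041-08-31 gives 2042-08-31.
Adding -8 months to 2042-08-31 gives 2041-12-31.
Applying '+145 days' to 2041-12-31: counting 145 days forward gives 2042-05-25.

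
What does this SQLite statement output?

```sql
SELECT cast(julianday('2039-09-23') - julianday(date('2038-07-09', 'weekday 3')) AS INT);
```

436

`weekday 3` advances to the next Wednesday; 2038-07-09 is a Friday, so it moves forward to 2038-07-14.
17 days remain in July 2038 after the 14th (31 − 14).
Full months from August 2038 through August 2039 contribute their day counts.
Then 23 days into September 2039.
Total: 17 + 31 + 30 + 31 + 30 + 31 + 31 + 28 + 31 + 30 + 31 + 30 + 31 + 31 + 23 = 436.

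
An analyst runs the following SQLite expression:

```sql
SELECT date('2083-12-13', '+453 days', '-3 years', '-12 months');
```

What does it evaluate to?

2081-03-10

Applying '+453 days' to 2083-12-13: counting 453 days forward gives 2085-03-10.
Adding -3 years to 2085-03-10 gives 2082-03-10.
Adding -12 months to 2082-03-10 gives 2081-03-10.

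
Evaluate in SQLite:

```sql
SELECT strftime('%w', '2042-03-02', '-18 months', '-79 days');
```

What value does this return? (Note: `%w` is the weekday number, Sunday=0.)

First apply '-18 months', '-79 days': 2042-03-02 → 2040-06-15.
2040-06-15 is a Friday; with Sunday=0 that is 5.

5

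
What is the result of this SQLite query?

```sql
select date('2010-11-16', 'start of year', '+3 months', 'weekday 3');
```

`start of year` rewinds 2010-11-16 to 2010-01-01.
Adding +3 months to 2010-01-01 gives 2010-04-01.
`weekday 3` advances to the next Wednesday; 2010-04-01 is a Thursday, so it moves forward to 2010-04-07.

2010-04-07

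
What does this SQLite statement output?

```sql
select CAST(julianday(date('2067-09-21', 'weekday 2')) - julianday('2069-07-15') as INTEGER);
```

-657

`weekday 2` advances to the next Tuesday; 2067-09-21 is a Wednesday, so it moves forward to 2067-09-27.
3 days remain in September 2067 after the 27th (30 − 27).
Full months from October 2067 through June 2069 contribute their day counts.
Then 15 days into July 2069.
Total: 3 + 31 + 30 + 31 + 31 + 29 + 31 + 30 + 31 + 30 + 31 + 31 + 30 + 31 + 30 + 31 + 31 + 28 + 31 + 30 + 31 + 30 + 15 = 657.
The subtraction is earlier − later, so the result is −657 → -657.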